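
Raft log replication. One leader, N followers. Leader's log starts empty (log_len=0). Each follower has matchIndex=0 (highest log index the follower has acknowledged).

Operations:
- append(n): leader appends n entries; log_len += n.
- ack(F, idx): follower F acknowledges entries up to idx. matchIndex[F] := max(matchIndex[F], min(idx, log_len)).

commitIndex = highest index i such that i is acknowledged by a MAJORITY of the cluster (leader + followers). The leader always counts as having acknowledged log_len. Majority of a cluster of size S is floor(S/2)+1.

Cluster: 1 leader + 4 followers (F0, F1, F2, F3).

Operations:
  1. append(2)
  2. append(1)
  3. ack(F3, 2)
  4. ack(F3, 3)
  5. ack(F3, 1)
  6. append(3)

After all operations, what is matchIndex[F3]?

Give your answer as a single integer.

Op 1: append 2 -> log_len=2
Op 2: append 1 -> log_len=3
Op 3: F3 acks idx 2 -> match: F0=0 F1=0 F2=0 F3=2; commitIndex=0
Op 4: F3 acks idx 3 -> match: F0=0 F1=0 F2=0 F3=3; commitIndex=0
Op 5: F3 acks idx 1 -> match: F0=0 F1=0 F2=0 F3=3; commitIndex=0
Op 6: append 3 -> log_len=6

Answer: 3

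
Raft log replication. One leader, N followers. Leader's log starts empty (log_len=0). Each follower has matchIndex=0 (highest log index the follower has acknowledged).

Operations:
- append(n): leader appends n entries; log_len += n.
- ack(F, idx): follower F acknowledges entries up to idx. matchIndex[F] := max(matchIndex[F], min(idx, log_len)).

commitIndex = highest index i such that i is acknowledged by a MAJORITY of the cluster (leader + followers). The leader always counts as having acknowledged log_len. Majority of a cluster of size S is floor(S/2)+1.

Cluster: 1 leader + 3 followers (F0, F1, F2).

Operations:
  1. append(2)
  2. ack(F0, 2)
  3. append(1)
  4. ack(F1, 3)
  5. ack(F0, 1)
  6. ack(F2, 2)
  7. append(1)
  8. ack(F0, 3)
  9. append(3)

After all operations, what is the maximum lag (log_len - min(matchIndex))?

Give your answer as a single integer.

Answer: 5

Derivation:
Op 1: append 2 -> log_len=2
Op 2: F0 acks idx 2 -> match: F0=2 F1=0 F2=0; commitIndex=0
Op 3: append 1 -> log_len=3
Op 4: F1 acks idx 3 -> match: F0=2 F1=3 F2=0; commitIndex=2
Op 5: F0 acks idx 1 -> match: F0=2 F1=3 F2=0; commitIndex=2
Op 6: F2 acks idx 2 -> match: F0=2 F1=3 F2=2; commitIndex=2
Op 7: append 1 -> log_len=4
Op 8: F0 acks idx 3 -> match: F0=3 F1=3 F2=2; commitIndex=3
Op 9: append 3 -> log_len=7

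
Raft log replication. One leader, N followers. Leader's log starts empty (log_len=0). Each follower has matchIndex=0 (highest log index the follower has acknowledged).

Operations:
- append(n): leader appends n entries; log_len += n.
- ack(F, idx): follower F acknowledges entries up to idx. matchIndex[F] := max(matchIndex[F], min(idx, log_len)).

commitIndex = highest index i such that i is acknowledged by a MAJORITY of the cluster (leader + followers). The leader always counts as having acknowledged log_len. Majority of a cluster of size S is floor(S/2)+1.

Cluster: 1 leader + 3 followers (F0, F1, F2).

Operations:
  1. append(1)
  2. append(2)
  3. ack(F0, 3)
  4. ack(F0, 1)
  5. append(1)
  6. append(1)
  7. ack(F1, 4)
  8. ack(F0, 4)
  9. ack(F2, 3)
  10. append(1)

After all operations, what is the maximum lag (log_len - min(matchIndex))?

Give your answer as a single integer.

Op 1: append 1 -> log_len=1
Op 2: append 2 -> log_len=3
Op 3: F0 acks idx 3 -> match: F0=3 F1=0 F2=0; commitIndex=0
Op 4: F0 acks idx 1 -> match: F0=3 F1=0 F2=0; commitIndex=0
Op 5: append 1 -> log_len=4
Op 6: append 1 -> log_len=5
Op 7: F1 acks idx 4 -> match: F0=3 F1=4 F2=0; commitIndex=3
Op 8: F0 acks idx 4 -> match: F0=4 F1=4 F2=0; commitIndex=4
Op 9: F2 acks idx 3 -> match: F0=4 F1=4 F2=3; commitIndex=4
Op 10: append 1 -> log_len=6

Answer: 3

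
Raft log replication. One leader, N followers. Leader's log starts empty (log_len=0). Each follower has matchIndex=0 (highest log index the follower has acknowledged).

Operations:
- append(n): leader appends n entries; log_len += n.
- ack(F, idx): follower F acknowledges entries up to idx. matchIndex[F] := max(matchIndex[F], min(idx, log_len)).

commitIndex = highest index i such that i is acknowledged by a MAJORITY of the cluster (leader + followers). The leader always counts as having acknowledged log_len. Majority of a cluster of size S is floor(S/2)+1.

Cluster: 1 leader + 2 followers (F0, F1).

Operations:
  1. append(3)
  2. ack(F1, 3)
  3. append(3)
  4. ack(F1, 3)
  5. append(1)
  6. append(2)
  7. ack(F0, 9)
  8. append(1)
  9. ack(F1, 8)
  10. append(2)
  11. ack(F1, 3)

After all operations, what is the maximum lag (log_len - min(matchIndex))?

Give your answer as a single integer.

Answer: 4

Derivation:
Op 1: append 3 -> log_len=3
Op 2: F1 acks idx 3 -> match: F0=0 F1=3; commitIndex=3
Op 3: append 3 -> log_len=6
Op 4: F1 acks idx 3 -> match: F0=0 F1=3; commitIndex=3
Op 5: append 1 -> log_len=7
Op 6: append 2 -> log_len=9
Op 7: F0 acks idx 9 -> match: F0=9 F1=3; commitIndex=9
Op 8: append 1 -> log_len=10
Op 9: F1 acks idx 8 -> match: F0=9 F1=8; commitIndex=9
Op 10: append 2 -> log_len=12
Op 11: F1 acks idx 3 -> match: F0=9 F1=8; commitIndex=9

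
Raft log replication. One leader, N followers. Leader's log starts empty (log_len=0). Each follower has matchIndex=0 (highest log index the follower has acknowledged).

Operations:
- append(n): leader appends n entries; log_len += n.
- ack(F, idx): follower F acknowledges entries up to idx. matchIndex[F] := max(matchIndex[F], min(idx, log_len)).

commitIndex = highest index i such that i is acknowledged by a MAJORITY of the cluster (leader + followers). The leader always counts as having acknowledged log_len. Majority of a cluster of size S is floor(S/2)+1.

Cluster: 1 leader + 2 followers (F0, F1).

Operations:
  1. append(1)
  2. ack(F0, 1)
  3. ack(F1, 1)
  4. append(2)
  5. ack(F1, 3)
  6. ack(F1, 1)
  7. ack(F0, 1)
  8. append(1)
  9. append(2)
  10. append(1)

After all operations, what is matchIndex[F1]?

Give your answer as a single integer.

Op 1: append 1 -> log_len=1
Op 2: F0 acks idx 1 -> match: F0=1 F1=0; commitIndex=1
Op 3: F1 acks idx 1 -> match: F0=1 F1=1; commitIndex=1
Op 4: append 2 -> log_len=3
Op 5: F1 acks idx 3 -> match: F0=1 F1=3; commitIndex=3
Op 6: F1 acks idx 1 -> match: F0=1 F1=3; commitIndex=3
Op 7: F0 acks idx 1 -> match: F0=1 F1=3; commitIndex=3
Op 8: append 1 -> log_len=4
Op 9: append 2 -> log_len=6
Op 10: append 1 -> log_len=7

Answer: 3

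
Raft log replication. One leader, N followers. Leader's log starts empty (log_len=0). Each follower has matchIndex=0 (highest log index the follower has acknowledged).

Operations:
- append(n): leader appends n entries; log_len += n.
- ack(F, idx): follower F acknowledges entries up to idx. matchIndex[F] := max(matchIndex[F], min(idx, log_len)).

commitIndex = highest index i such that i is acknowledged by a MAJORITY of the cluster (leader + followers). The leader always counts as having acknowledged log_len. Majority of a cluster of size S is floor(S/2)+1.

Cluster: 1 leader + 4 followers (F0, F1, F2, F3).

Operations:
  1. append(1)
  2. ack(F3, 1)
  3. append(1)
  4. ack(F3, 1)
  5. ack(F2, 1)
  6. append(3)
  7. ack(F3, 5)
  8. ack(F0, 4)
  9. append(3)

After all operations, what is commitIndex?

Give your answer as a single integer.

Op 1: append 1 -> log_len=1
Op 2: F3 acks idx 1 -> match: F0=0 F1=0 F2=0 F3=1; commitIndex=0
Op 3: append 1 -> log_len=2
Op 4: F3 acks idx 1 -> match: F0=0 F1=0 F2=0 F3=1; commitIndex=0
Op 5: F2 acks idx 1 -> match: F0=0 F1=0 F2=1 F3=1; commitIndex=1
Op 6: append 3 -> log_len=5
Op 7: F3 acks idx 5 -> match: F0=0 F1=0 F2=1 F3=5; commitIndex=1
Op 8: F0 acks idx 4 -> match: F0=4 F1=0 F2=1 F3=5; commitIndex=4
Op 9: append 3 -> log_len=8

Answer: 4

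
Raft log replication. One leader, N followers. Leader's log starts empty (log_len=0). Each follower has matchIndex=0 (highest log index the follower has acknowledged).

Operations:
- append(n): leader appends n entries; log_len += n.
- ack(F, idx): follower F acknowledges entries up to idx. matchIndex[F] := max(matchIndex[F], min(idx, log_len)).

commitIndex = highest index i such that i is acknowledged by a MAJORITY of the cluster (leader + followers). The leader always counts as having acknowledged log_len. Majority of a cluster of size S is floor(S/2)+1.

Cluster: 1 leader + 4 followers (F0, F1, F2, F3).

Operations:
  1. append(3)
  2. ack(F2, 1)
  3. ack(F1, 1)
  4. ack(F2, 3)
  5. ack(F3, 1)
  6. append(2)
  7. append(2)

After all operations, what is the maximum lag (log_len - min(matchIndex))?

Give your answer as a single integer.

Answer: 7

Derivation:
Op 1: append 3 -> log_len=3
Op 2: F2 acks idx 1 -> match: F0=0 F1=0 F2=1 F3=0; commitIndex=0
Op 3: F1 acks idx 1 -> match: F0=0 F1=1 F2=1 F3=0; commitIndex=1
Op 4: F2 acks idx 3 -> match: F0=0 F1=1 F2=3 F3=0; commitIndex=1
Op 5: F3 acks idx 1 -> match: F0=0 F1=1 F2=3 F3=1; commitIndex=1
Op 6: append 2 -> log_len=5
Op 7: append 2 -> log_len=7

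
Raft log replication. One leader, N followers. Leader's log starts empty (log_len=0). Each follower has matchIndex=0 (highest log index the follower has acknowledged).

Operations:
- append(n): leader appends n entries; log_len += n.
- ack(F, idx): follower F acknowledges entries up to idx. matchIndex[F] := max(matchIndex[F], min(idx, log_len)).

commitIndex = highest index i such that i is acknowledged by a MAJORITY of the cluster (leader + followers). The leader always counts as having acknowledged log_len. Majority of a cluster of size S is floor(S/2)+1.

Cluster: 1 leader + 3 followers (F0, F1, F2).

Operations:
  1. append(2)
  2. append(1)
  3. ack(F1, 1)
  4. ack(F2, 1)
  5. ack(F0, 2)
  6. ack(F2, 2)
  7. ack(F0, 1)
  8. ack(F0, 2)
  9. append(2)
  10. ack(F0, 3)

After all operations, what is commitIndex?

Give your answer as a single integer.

Answer: 2

Derivation:
Op 1: append 2 -> log_len=2
Op 2: append 1 -> log_len=3
Op 3: F1 acks idx 1 -> match: F0=0 F1=1 F2=0; commitIndex=0
Op 4: F2 acks idx 1 -> match: F0=0 F1=1 F2=1; commitIndex=1
Op 5: F0 acks idx 2 -> match: F0=2 F1=1 F2=1; commitIndex=1
Op 6: F2 acks idx 2 -> match: F0=2 F1=1 F2=2; commitIndex=2
Op 7: F0 acks idx 1 -> match: F0=2 F1=1 F2=2; commitIndex=2
Op 8: F0 acks idx 2 -> match: F0=2 F1=1 F2=2; commitIndex=2
Op 9: append 2 -> log_len=5
Op 10: F0 acks idx 3 -> match: F0=3 F1=1 F2=2; commitIndex=2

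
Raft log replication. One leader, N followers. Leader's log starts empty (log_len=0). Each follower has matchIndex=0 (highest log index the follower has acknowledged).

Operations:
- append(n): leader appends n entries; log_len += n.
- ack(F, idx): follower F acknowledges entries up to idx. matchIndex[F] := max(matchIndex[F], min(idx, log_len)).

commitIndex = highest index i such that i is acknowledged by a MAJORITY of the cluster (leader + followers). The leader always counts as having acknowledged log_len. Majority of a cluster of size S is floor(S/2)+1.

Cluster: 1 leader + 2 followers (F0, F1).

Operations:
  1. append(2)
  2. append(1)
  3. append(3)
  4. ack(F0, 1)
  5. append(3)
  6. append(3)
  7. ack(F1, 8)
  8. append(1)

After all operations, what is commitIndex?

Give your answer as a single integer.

Op 1: append 2 -> log_len=2
Op 2: append 1 -> log_len=3
Op 3: append 3 -> log_len=6
Op 4: F0 acks idx 1 -> match: F0=1 F1=0; commitIndex=1
Op 5: append 3 -> log_len=9
Op 6: append 3 -> log_len=12
Op 7: F1 acks idx 8 -> match: F0=1 F1=8; commitIndex=8
Op 8: append 1 -> log_len=13

Answer: 8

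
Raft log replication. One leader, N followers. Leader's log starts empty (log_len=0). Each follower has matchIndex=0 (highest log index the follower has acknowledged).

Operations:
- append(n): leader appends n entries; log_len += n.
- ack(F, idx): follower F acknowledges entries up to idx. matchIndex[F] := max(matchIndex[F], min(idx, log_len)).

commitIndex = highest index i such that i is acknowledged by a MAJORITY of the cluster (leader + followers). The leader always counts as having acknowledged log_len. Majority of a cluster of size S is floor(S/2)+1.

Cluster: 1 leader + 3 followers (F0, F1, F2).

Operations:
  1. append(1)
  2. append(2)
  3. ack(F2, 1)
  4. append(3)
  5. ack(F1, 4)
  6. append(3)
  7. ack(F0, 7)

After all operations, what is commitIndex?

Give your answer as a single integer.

Op 1: append 1 -> log_len=1
Op 2: append 2 -> log_len=3
Op 3: F2 acks idx 1 -> match: F0=0 F1=0 F2=1; commitIndex=0
Op 4: append 3 -> log_len=6
Op 5: F1 acks idx 4 -> match: F0=0 F1=4 F2=1; commitIndex=1
Op 6: append 3 -> log_len=9
Op 7: F0 acks idx 7 -> match: F0=7 F1=4 F2=1; commitIndex=4

Answer: 4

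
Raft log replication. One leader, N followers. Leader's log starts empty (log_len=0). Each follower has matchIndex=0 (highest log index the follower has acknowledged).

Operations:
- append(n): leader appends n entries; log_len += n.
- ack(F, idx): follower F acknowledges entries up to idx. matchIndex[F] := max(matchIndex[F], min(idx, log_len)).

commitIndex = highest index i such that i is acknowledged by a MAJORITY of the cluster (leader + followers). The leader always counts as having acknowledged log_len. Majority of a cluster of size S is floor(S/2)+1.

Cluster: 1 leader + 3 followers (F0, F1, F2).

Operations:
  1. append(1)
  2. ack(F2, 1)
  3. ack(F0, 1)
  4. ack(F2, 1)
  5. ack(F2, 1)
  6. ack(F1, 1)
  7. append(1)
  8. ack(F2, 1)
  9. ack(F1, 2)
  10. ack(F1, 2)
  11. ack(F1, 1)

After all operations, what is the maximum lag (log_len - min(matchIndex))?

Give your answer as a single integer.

Answer: 1

Derivation:
Op 1: append 1 -> log_len=1
Op 2: F2 acks idx 1 -> match: F0=0 F1=0 F2=1; commitIndex=0
Op 3: F0 acks idx 1 -> match: F0=1 F1=0 F2=1; commitIndex=1
Op 4: F2 acks idx 1 -> match: F0=1 F1=0 F2=1; commitIndex=1
Op 5: F2 acks idx 1 -> match: F0=1 F1=0 F2=1; commitIndex=1
Op 6: F1 acks idx 1 -> match: F0=1 F1=1 F2=1; commitIndex=1
Op 7: append 1 -> log_len=2
Op 8: F2 acks idx 1 -> match: F0=1 F1=1 F2=1; commitIndex=1
Op 9: F1 acks idx 2 -> match: F0=1 F1=2 F2=1; commitIndex=1
Op 10: F1 acks idx 2 -> match: F0=1 F1=2 F2=1; commitIndex=1
Op 11: F1 acks idx 1 -> match: F0=1 F1=2 F2=1; commitIndex=1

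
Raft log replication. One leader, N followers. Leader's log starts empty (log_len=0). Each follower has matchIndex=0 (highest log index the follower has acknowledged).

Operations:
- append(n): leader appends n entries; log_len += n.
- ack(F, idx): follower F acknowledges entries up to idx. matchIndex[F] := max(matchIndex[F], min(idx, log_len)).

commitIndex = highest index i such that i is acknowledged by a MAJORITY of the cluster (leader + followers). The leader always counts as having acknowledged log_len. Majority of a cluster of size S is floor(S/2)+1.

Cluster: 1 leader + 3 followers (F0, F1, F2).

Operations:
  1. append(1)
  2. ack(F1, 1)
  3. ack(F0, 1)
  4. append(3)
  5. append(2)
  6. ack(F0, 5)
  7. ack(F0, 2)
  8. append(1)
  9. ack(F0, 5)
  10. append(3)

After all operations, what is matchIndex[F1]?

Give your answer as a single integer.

Answer: 1

Derivation:
Op 1: append 1 -> log_len=1
Op 2: F1 acks idx 1 -> match: F0=0 F1=1 F2=0; commitIndex=0
Op 3: F0 acks idx 1 -> match: F0=1 F1=1 F2=0; commitIndex=1
Op 4: append 3 -> log_len=4
Op 5: append 2 -> log_len=6
Op 6: F0 acks idx 5 -> match: F0=5 F1=1 F2=0; commitIndex=1
Op 7: F0 acks idx 2 -> match: F0=5 F1=1 F2=0; commitIndex=1
Op 8: append 1 -> log_len=7
Op 9: F0 acks idx 5 -> match: F0=5 F1=1 F2=0; commitIndex=1
Op 10: append 3 -> log_len=10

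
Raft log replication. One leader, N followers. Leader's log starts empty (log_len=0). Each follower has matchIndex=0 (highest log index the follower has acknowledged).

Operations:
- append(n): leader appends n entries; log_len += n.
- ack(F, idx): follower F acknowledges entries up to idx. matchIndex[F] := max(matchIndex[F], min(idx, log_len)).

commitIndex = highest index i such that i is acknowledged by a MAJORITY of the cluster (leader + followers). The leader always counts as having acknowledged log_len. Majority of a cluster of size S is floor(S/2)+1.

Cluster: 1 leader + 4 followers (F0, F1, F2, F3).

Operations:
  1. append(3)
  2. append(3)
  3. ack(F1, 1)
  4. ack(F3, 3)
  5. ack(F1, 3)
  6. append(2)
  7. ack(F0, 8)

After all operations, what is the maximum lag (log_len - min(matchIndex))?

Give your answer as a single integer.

Answer: 8

Derivation:
Op 1: append 3 -> log_len=3
Op 2: append 3 -> log_len=6
Op 3: F1 acks idx 1 -> match: F0=0 F1=1 F2=0 F3=0; commitIndex=0
Op 4: F3 acks idx 3 -> match: F0=0 F1=1 F2=0 F3=3; commitIndex=1
Op 5: F1 acks idx 3 -> match: F0=0 F1=3 F2=0 F3=3; commitIndex=3
Op 6: append 2 -> log_len=8
Op 7: F0 acks idx 8 -> match: F0=8 F1=3 F2=0 F3=3; commitIndex=3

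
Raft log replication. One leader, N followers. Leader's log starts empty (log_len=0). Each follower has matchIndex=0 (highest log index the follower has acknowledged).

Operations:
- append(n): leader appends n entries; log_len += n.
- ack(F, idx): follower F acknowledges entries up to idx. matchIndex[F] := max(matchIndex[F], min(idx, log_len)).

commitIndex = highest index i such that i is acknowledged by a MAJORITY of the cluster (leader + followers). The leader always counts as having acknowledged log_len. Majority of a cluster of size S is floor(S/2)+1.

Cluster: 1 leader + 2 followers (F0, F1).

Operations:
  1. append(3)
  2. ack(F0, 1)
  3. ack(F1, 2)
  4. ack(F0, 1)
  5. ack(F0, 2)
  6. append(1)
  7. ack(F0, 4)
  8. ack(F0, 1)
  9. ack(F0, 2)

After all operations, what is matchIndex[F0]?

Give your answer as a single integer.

Op 1: append 3 -> log_len=3
Op 2: F0 acks idx 1 -> match: F0=1 F1=0; commitIndex=1
Op 3: F1 acks idx 2 -> match: F0=1 F1=2; commitIndex=2
Op 4: F0 acks idx 1 -> match: F0=1 F1=2; commitIndex=2
Op 5: F0 acks idx 2 -> match: F0=2 F1=2; commitIndex=2
Op 6: append 1 -> log_len=4
Op 7: F0 acks idx 4 -> match: F0=4 F1=2; commitIndex=4
Op 8: F0 acks idx 1 -> match: F0=4 F1=2; commitIndex=4
Op 9: F0 acks idx 2 -> match: F0=4 F1=2; commitIndex=4

Answer: 4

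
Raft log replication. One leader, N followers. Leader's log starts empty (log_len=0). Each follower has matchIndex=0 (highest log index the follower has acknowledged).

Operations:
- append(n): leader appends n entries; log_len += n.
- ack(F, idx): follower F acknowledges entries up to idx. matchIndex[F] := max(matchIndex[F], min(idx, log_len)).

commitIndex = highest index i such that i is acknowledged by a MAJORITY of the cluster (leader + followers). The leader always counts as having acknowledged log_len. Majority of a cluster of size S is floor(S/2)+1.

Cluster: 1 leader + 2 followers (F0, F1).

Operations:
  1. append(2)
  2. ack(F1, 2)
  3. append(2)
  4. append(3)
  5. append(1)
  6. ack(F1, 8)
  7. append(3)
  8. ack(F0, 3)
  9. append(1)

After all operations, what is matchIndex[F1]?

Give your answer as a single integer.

Op 1: append 2 -> log_len=2
Op 2: F1 acks idx 2 -> match: F0=0 F1=2; commitIndex=2
Op 3: append 2 -> log_len=4
Op 4: append 3 -> log_len=7
Op 5: append 1 -> log_len=8
Op 6: F1 acks idx 8 -> match: F0=0 F1=8; commitIndex=8
Op 7: append 3 -> log_len=11
Op 8: F0 acks idx 3 -> match: F0=3 F1=8; commitIndex=8
Op 9: append 1 -> log_len=12

Answer: 8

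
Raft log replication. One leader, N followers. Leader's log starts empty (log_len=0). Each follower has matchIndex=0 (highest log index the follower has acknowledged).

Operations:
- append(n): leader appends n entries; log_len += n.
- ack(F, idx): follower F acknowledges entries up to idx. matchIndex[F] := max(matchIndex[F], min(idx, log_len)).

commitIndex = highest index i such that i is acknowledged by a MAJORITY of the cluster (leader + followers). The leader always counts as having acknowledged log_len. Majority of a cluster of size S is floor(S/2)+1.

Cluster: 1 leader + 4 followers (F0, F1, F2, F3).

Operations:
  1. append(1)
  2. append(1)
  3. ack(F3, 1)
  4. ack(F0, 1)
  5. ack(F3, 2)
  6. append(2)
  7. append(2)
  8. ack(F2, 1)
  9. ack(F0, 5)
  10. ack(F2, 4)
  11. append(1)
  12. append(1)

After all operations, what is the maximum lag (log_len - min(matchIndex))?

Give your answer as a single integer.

Op 1: append 1 -> log_len=1
Op 2: append 1 -> log_len=2
Op 3: F3 acks idx 1 -> match: F0=0 F1=0 F2=0 F3=1; commitIndex=0
Op 4: F0 acks idx 1 -> match: F0=1 F1=0 F2=0 F3=1; commitIndex=1
Op 5: F3 acks idx 2 -> match: F0=1 F1=0 F2=0 F3=2; commitIndex=1
Op 6: append 2 -> log_len=4
Op 7: append 2 -> log_len=6
Op 8: F2 acks idx 1 -> match: F0=1 F1=0 F2=1 F3=2; commitIndex=1
Op 9: F0 acks idx 5 -> match: F0=5 F1=0 F2=1 F3=2; commitIndex=2
Op 10: F2 acks idx 4 -> match: F0=5 F1=0 F2=4 F3=2; commitIndex=4
Op 11: append 1 -> log_len=7
Op 12: append 1 -> log_len=8

Answer: 8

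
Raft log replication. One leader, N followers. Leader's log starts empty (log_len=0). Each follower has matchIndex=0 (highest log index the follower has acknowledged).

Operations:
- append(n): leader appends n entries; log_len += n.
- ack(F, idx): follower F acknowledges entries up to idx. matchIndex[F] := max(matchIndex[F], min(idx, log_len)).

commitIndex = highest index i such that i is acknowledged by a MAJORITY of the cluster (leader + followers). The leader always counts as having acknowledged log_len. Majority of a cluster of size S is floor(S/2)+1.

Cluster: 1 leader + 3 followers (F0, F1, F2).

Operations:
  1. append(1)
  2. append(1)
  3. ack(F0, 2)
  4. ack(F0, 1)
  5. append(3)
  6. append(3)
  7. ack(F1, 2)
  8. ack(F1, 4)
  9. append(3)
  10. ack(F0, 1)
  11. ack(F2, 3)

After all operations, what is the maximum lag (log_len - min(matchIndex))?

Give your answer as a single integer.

Answer: 9

Derivation:
Op 1: append 1 -> log_len=1
Op 2: append 1 -> log_len=2
Op 3: F0 acks idx 2 -> match: F0=2 F1=0 F2=0; commitIndex=0
Op 4: F0 acks idx 1 -> match: F0=2 F1=0 F2=0; commitIndex=0
Op 5: append 3 -> log_len=5
Op 6: append 3 -> log_len=8
Op 7: F1 acks idx 2 -> match: F0=2 F1=2 F2=0; commitIndex=2
Op 8: F1 acks idx 4 -> match: F0=2 F1=4 F2=0; commitIndex=2
Op 9: append 3 -> log_len=11
Op 10: F0 acks idx 1 -> match: F0=2 F1=4 F2=0; commitIndex=2
Op 11: F2 acks idx 3 -> match: F0=2 F1=4 F2=3; commitIndex=3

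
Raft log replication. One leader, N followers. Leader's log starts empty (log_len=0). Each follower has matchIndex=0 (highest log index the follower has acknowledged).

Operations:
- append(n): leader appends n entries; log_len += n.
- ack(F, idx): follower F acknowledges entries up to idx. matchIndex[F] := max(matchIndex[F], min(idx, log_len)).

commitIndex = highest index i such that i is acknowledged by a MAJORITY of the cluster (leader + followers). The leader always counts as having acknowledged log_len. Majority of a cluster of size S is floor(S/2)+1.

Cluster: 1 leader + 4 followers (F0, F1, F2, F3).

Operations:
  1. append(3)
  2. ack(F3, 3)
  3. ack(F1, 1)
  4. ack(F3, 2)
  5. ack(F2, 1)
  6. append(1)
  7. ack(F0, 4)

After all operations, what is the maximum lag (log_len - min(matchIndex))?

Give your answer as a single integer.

Op 1: append 3 -> log_len=3
Op 2: F3 acks idx 3 -> match: F0=0 F1=0 F2=0 F3=3; commitIndex=0
Op 3: F1 acks idx 1 -> match: F0=0 F1=1 F2=0 F3=3; commitIndex=1
Op 4: F3 acks idx 2 -> match: F0=0 F1=1 F2=0 F3=3; commitIndex=1
Op 5: F2 acks idx 1 -> match: F0=0 F1=1 F2=1 F3=3; commitIndex=1
Op 6: append 1 -> log_len=4
Op 7: F0 acks idx 4 -> match: F0=4 F1=1 F2=1 F3=3; commitIndex=3

Answer: 3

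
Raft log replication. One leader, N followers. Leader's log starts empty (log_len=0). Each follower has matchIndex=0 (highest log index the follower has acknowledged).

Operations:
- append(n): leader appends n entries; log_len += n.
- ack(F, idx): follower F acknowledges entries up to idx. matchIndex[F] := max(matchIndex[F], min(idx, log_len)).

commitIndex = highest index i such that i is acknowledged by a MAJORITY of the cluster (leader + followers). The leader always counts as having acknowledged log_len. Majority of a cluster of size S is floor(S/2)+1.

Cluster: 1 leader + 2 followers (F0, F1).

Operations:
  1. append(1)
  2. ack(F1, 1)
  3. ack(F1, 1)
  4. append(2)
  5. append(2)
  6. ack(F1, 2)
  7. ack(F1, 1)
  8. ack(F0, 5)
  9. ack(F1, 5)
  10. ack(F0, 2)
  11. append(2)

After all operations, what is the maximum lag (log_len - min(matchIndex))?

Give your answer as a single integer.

Answer: 2

Derivation:
Op 1: append 1 -> log_len=1
Op 2: F1 acks idx 1 -> match: F0=0 F1=1; commitIndex=1
Op 3: F1 acks idx 1 -> match: F0=0 F1=1; commitIndex=1
Op 4: append 2 -> log_len=3
Op 5: append 2 -> log_len=5
Op 6: F1 acks idx 2 -> match: F0=0 F1=2; commitIndex=2
Op 7: F1 acks idx 1 -> match: F0=0 F1=2; commitIndex=2
Op 8: F0 acks idx 5 -> match: F0=5 F1=2; commitIndex=5
Op 9: F1 acks idx 5 -> match: F0=5 F1=5; commitIndex=5
Op 10: F0 acks idx 2 -> match: F0=5 F1=5; commitIndex=5
Op 11: append 2 -> log_len=7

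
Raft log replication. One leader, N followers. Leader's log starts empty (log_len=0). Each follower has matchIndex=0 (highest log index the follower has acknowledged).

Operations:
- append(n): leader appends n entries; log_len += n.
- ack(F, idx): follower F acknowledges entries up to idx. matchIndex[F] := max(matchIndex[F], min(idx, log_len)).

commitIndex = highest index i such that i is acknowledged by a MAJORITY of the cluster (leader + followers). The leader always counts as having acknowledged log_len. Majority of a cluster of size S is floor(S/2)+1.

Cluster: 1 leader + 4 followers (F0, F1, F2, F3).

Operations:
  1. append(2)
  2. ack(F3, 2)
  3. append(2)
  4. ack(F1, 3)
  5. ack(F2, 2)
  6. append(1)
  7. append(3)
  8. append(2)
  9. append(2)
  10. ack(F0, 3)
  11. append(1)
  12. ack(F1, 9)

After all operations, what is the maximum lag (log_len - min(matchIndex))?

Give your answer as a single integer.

Answer: 11

Derivation:
Op 1: append 2 -> log_len=2
Op 2: F3 acks idx 2 -> match: F0=0 F1=0 F2=0 F3=2; commitIndex=0
Op 3: append 2 -> log_len=4
Op 4: F1 acks idx 3 -> match: F0=0 F1=3 F2=0 F3=2; commitIndex=2
Op 5: F2 acks idx 2 -> match: F0=0 F1=3 F2=2 F3=2; commitIndex=2
Op 6: append 1 -> log_len=5
Op 7: append 3 -> log_len=8
Op 8: append 2 -> log_len=10
Op 9: append 2 -> log_len=12
Op 10: F0 acks idx 3 -> match: F0=3 F1=3 F2=2 F3=2; commitIndex=3
Op 11: append 1 -> log_len=13
Op 12: F1 acks idx 9 -> match: F0=3 F1=9 F2=2 F3=2; commitIndex=3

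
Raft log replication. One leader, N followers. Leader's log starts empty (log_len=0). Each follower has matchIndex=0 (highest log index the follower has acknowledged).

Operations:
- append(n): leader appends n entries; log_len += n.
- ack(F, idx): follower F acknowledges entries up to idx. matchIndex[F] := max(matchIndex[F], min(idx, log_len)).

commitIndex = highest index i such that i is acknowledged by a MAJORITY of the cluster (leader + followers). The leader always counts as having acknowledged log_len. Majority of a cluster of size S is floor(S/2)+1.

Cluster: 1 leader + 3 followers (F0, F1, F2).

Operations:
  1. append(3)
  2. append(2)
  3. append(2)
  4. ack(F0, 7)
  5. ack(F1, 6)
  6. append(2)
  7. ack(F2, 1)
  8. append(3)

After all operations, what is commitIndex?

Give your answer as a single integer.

Op 1: append 3 -> log_len=3
Op 2: append 2 -> log_len=5
Op 3: append 2 -> log_len=7
Op 4: F0 acks idx 7 -> match: F0=7 F1=0 F2=0; commitIndex=0
Op 5: F1 acks idx 6 -> match: F0=7 F1=6 F2=0; commitIndex=6
Op 6: append 2 -> log_len=9
Op 7: F2 acks idx 1 -> match: F0=7 F1=6 F2=1; commitIndex=6
Op 8: append 3 -> log_len=12

Answer: 6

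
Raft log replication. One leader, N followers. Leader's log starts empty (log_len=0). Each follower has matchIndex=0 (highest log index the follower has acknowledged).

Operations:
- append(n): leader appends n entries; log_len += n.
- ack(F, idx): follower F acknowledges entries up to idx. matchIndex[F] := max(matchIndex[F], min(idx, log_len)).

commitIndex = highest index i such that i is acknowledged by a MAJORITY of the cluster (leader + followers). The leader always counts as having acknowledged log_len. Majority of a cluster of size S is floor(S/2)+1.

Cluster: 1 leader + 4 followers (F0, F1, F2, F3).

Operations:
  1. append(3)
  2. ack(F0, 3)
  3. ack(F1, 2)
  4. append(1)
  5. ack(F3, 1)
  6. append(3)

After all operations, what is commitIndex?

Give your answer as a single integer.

Op 1: append 3 -> log_len=3
Op 2: F0 acks idx 3 -> match: F0=3 F1=0 F2=0 F3=0; commitIndex=0
Op 3: F1 acks idx 2 -> match: F0=3 F1=2 F2=0 F3=0; commitIndex=2
Op 4: append 1 -> log_len=4
Op 5: F3 acks idx 1 -> match: F0=3 F1=2 F2=0 F3=1; commitIndex=2
Op 6: append 3 -> log_len=7

Answer: 2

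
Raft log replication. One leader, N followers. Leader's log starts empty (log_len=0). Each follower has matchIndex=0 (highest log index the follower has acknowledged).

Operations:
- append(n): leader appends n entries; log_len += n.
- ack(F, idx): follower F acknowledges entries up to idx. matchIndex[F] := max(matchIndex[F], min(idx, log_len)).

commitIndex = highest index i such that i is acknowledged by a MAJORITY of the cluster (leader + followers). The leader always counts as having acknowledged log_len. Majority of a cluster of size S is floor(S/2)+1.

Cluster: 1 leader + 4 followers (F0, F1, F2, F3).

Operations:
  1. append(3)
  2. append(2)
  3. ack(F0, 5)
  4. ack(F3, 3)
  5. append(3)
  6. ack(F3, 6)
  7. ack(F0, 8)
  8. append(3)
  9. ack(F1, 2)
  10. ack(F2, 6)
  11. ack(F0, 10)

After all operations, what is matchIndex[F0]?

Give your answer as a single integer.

Op 1: append 3 -> log_len=3
Op 2: append 2 -> log_len=5
Op 3: F0 acks idx 5 -> match: F0=5 F1=0 F2=0 F3=0; commitIndex=0
Op 4: F3 acks idx 3 -> match: F0=5 F1=0 F2=0 F3=3; commitIndex=3
Op 5: append 3 -> log_len=8
Op 6: F3 acks idx 6 -> match: F0=5 F1=0 F2=0 F3=6; commitIndex=5
Op 7: F0 acks idx 8 -> match: F0=8 F1=0 F2=0 F3=6; commitIndex=6
Op 8: append 3 -> log_len=11
Op 9: F1 acks idx 2 -> match: F0=8 F1=2 F2=0 F3=6; commitIndex=6
Op 10: F2 acks idx 6 -> match: F0=8 F1=2 F2=6 F3=6; commitIndex=6
Op 11: F0 acks idx 10 -> match: F0=10 F1=2 F2=6 F3=6; commitIndex=6

Answer: 10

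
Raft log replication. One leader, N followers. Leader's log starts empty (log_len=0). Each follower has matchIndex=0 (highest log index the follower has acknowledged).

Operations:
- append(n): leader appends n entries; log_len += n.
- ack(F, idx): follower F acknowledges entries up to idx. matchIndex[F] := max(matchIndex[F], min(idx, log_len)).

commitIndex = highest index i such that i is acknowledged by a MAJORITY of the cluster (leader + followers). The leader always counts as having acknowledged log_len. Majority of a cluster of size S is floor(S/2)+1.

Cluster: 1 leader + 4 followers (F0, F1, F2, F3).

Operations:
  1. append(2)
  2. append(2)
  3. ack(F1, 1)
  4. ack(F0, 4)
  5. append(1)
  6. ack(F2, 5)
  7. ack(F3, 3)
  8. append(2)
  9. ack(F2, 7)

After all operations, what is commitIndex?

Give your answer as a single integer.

Answer: 4

Derivation:
Op 1: append 2 -> log_len=2
Op 2: append 2 -> log_len=4
Op 3: F1 acks idx 1 -> match: F0=0 F1=1 F2=0 F3=0; commitIndex=0
Op 4: F0 acks idx 4 -> match: F0=4 F1=1 F2=0 F3=0; commitIndex=1
Op 5: append 1 -> log_len=5
Op 6: F2 acks idx 5 -> match: F0=4 F1=1 F2=5 F3=0; commitIndex=4
Op 7: F3 acks idx 3 -> match: F0=4 F1=1 F2=5 F3=3; commitIndex=4
Op 8: append 2 -> log_len=7
Op 9: F2 acks idx 7 -> match: F0=4 F1=1 F2=7 F3=3; commitIndex=4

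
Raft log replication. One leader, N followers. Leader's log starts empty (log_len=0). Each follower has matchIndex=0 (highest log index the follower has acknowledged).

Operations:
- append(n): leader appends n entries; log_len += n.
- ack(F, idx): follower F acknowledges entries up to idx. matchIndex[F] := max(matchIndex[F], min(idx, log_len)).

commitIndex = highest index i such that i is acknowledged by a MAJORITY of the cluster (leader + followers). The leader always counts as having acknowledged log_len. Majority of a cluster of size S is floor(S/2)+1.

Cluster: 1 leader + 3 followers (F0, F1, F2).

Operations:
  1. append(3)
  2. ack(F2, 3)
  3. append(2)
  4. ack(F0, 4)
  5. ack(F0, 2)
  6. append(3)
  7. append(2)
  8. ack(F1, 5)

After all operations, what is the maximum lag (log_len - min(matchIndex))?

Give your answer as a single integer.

Op 1: append 3 -> log_len=3
Op 2: F2 acks idx 3 -> match: F0=0 F1=0 F2=3; commitIndex=0
Op 3: append 2 -> log_len=5
Op 4: F0 acks idx 4 -> match: F0=4 F1=0 F2=3; commitIndex=3
Op 5: F0 acks idx 2 -> match: F0=4 F1=0 F2=3; commitIndex=3
Op 6: append 3 -> log_len=8
Op 7: append 2 -> log_len=10
Op 8: F1 acks idx 5 -> match: F0=4 F1=5 F2=3; commitIndex=4

Answer: 7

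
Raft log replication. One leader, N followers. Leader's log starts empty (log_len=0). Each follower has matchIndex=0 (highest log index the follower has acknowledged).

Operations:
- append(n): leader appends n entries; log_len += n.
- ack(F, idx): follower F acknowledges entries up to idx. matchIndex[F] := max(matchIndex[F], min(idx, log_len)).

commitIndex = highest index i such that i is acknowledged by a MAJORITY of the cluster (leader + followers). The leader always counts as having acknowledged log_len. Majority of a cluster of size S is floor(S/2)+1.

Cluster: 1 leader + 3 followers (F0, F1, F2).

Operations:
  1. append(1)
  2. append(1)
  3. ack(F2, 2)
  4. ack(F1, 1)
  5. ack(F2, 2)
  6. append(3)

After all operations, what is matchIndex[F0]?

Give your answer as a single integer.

Op 1: append 1 -> log_len=1
Op 2: append 1 -> log_len=2
Op 3: F2 acks idx 2 -> match: F0=0 F1=0 F2=2; commitIndex=0
Op 4: F1 acks idx 1 -> match: F0=0 F1=1 F2=2; commitIndex=1
Op 5: F2 acks idx 2 -> match: F0=0 F1=1 F2=2; commitIndex=1
Op 6: append 3 -> log_len=5

Answer: 0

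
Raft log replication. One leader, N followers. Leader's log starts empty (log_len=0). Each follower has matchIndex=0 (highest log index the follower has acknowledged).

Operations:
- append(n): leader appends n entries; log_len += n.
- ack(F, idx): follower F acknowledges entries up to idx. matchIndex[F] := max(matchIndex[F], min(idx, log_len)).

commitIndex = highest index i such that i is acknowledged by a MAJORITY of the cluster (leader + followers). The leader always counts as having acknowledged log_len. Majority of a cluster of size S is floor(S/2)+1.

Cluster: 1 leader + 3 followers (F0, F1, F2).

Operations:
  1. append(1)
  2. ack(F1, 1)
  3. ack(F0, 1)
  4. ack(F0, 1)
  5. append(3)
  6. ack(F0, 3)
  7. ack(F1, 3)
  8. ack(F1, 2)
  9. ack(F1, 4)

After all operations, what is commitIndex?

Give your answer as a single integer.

Answer: 3

Derivation:
Op 1: append 1 -> log_len=1
Op 2: F1 acks idx 1 -> match: F0=0 F1=1 F2=0; commitIndex=0
Op 3: F0 acks idx 1 -> match: F0=1 F1=1 F2=0; commitIndex=1
Op 4: F0 acks idx 1 -> match: F0=1 F1=1 F2=0; commitIndex=1
Op 5: append 3 -> log_len=4
Op 6: F0 acks idx 3 -> match: F0=3 F1=1 F2=0; commitIndex=1
Op 7: F1 acks idx 3 -> match: F0=3 F1=3 F2=0; commitIndex=3
Op 8: F1 acks idx 2 -> match: F0=3 F1=3 F2=0; commitIndex=3
Op 9: F1 acks idx 4 -> match: F0=3 F1=4 F2=0; commitIndex=3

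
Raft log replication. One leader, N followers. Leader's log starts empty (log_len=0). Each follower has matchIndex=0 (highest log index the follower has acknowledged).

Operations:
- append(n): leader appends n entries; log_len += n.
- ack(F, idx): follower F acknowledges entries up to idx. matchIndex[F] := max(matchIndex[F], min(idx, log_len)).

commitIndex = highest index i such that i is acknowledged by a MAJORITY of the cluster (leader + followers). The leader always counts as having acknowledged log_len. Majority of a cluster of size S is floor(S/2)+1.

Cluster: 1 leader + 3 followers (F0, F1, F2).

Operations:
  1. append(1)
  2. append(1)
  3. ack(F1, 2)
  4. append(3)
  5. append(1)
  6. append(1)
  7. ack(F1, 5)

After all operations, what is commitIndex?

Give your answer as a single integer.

Answer: 0

Derivation:
Op 1: append 1 -> log_len=1
Op 2: append 1 -> log_len=2
Op 3: F1 acks idx 2 -> match: F0=0 F1=2 F2=0; commitIndex=0
Op 4: append 3 -> log_len=5
Op 5: append 1 -> log_len=6
Op 6: append 1 -> log_len=7
Op 7: F1 acks idx 5 -> match: F0=0 F1=5 F2=0; commitIndex=0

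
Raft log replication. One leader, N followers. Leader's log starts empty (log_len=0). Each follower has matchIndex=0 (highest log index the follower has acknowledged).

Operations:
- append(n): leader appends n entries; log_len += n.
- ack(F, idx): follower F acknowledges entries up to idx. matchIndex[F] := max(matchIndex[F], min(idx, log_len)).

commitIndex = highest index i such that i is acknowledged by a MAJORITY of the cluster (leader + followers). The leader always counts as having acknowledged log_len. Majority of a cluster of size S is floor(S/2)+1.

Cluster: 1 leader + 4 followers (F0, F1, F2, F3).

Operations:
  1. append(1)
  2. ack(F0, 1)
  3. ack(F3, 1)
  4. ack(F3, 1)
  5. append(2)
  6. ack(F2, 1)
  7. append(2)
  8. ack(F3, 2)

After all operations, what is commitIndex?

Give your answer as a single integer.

Answer: 1

Derivation:
Op 1: append 1 -> log_len=1
Op 2: F0 acks idx 1 -> match: F0=1 F1=0 F2=0 F3=0; commitIndex=0
Op 3: F3 acks idx 1 -> match: F0=1 F1=0 F2=0 F3=1; commitIndex=1
Op 4: F3 acks idx 1 -> match: F0=1 F1=0 F2=0 F3=1; commitIndex=1
Op 5: append 2 -> log_len=3
Op 6: F2 acks idx 1 -> match: F0=1 F1=0 F2=1 F3=1; commitIndex=1
Op 7: append 2 -> log_len=5
Op 8: F3 acks idx 2 -> match: F0=1 F1=0 F2=1 F3=2; commitIndex=1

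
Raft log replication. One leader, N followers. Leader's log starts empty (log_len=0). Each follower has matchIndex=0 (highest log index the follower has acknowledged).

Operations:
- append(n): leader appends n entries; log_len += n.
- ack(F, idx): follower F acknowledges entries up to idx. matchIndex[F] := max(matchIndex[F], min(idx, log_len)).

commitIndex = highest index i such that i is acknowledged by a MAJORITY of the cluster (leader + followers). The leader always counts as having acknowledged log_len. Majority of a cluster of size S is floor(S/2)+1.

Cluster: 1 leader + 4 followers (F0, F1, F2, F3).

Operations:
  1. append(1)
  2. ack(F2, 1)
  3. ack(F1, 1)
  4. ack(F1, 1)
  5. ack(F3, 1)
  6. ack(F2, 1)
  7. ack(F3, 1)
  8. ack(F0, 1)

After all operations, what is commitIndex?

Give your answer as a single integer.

Op 1: append 1 -> log_len=1
Op 2: F2 acks idx 1 -> match: F0=0 F1=0 F2=1 F3=0; commitIndex=0
Op 3: F1 acks idx 1 -> match: F0=0 F1=1 F2=1 F3=0; commitIndex=1
Op 4: F1 acks idx 1 -> match: F0=0 F1=1 F2=1 F3=0; commitIndex=1
Op 5: F3 acks idx 1 -> match: F0=0 F1=1 F2=1 F3=1; commitIndex=1
Op 6: F2 acks idx 1 -> match: F0=0 F1=1 F2=1 F3=1; commitIndex=1
Op 7: F3 acks idx 1 -> match: F0=0 F1=1 F2=1 F3=1; commitIndex=1
Op 8: F0 acks idx 1 -> match: F0=1 F1=1 F2=1 F3=1; commitIndex=1

Answer: 1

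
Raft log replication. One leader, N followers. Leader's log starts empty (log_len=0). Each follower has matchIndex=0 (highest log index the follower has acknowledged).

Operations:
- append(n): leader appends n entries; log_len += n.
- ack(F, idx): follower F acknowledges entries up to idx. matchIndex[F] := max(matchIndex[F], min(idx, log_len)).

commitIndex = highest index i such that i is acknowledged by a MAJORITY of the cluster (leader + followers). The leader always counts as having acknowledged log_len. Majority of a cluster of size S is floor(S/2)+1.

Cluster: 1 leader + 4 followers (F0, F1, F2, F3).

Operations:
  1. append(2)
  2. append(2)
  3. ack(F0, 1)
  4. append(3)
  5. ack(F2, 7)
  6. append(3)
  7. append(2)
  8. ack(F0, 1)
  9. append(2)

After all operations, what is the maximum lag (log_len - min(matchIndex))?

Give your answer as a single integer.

Op 1: append 2 -> log_len=2
Op 2: append 2 -> log_len=4
Op 3: F0 acks idx 1 -> match: F0=1 F1=0 F2=0 F3=0; commitIndex=0
Op 4: append 3 -> log_len=7
Op 5: F2 acks idx 7 -> match: F0=1 F1=0 F2=7 F3=0; commitIndex=1
Op 6: append 3 -> log_len=10
Op 7: append 2 -> log_len=12
Op 8: F0 acks idx 1 -> match: F0=1 F1=0 F2=7 F3=0; commitIndex=1
Op 9: append 2 -> log_len=14

Answer: 14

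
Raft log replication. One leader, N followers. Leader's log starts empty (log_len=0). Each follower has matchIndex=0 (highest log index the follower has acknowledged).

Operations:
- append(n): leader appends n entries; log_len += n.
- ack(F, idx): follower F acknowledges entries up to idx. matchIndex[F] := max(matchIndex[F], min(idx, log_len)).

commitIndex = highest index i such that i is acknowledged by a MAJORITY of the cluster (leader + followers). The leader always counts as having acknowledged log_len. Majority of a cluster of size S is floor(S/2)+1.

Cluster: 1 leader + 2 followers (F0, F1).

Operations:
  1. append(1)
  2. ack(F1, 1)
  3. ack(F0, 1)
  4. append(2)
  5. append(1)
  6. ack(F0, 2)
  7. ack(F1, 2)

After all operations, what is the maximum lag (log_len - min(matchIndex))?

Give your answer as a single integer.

Answer: 2

Derivation:
Op 1: append 1 -> log_len=1
Op 2: F1 acks idx 1 -> match: F0=0 F1=1; commitIndex=1
Op 3: F0 acks idx 1 -> match: F0=1 F1=1; commitIndex=1
Op 4: append 2 -> log_len=3
Op 5: append 1 -> log_len=4
Op 6: F0 acks idx 2 -> match: F0=2 F1=1; commitIndex=2
Op 7: F1 acks idx 2 -> match: F0=2 F1=2; commitIndex=2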